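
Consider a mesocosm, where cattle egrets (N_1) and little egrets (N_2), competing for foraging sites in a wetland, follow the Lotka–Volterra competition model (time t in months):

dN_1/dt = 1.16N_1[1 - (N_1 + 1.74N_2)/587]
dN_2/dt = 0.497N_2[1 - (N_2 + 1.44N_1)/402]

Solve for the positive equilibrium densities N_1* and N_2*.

N_1* ≈ 74.7, N_2* ≈ 294

Setting both brackets to zero gives the nullclines N_1 + 1.74N_2 = 587 and 1.44N_1 + N_2 = 402.
Substituting N_2 = 402 - 1.44N_1 into the first: N_1(1 - 1.74·1.44) = 587 - 1.74·402.
So N_1* = -112/-1.51 = 74.7, and then N_2* = 402 - 1.44·74.7 = 294.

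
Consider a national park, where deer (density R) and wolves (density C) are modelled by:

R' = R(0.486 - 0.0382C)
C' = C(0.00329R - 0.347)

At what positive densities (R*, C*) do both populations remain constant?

Set dC/dt = 0 with C > 0: 0.00329R - 0.347 = 0, so R* = 0.347/0.00329 = 105.
Set dR/dt = 0 with R > 0: 0.486 - 0.0382C = 0, so C* = 0.486/0.0382 = 12.7.

R* ≈ 105, C* ≈ 12.7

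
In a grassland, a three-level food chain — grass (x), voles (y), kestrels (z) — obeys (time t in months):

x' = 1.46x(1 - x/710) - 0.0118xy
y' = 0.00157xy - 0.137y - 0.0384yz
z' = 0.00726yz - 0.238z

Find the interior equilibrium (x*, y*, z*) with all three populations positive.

x* ≈ 522, y* ≈ 32.8, z* ≈ 17.8

From dz/dt = 0: 0.00726y* = 0.238, so y* = 32.8.
From dx/dt = 0: 1.46(1 - x*/710) = 0.0118·32.8, giving x* = 710·(1 - 0.265) = 522.
From dy/dt = 0: 0.00157·522 - 0.137 = 0.0384z*, so z* = 0.682/0.0384 = 17.8.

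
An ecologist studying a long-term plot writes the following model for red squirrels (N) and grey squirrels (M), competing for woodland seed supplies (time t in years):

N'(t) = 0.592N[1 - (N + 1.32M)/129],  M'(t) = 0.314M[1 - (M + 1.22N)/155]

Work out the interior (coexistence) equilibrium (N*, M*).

N* ≈ 124, M* ≈ 3.9

Setting both brackets to zero gives the nullclines N + 1.32M = 129 and 1.22N + M = 155.
Substituting M = 155 - 1.22N into the first: N(1 - 1.32·1.22) = 129 - 1.32·155.
So N* = -75.6/-0.61 = 124, and then M* = 155 - 1.22·124 = 3.9.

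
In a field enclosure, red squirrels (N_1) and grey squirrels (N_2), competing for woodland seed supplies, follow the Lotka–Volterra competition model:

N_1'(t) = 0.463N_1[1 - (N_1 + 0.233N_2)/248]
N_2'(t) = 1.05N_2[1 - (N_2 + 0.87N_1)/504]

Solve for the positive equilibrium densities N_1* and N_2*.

Setting both brackets to zero gives the nullclines N_1 + 0.233N_2 = 248 and 0.87N_1 + N_2 = 504.
Substituting N_2 = 504 - 0.87N_1 into the first: N_1(1 - 0.233·0.87) = 248 - 0.233·504.
So N_1* = 131/0.797 = 164, and then N_2* = 504 - 0.87·164 = 362.

N_1* ≈ 164, N_2* ≈ 362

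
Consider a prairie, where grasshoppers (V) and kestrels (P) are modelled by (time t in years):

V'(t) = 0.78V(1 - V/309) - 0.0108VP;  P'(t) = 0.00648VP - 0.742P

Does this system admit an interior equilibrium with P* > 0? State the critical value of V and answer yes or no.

Threshold V = 115; K > 115, so yes, the predator persists.

The predator equation gives dP/dt > 0 only when V > 0.742/0.00648 = 115.
Without the predator, V → K = 309. Since 309 > 115, the predator can invade and persist.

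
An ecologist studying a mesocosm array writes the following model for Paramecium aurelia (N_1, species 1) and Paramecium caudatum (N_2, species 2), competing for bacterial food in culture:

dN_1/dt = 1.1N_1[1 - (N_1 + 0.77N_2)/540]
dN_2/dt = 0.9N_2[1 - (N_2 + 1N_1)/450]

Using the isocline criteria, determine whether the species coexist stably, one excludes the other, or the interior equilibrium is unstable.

species 1 excludes species 2

Compare the nullcline intercepts: K1/α12 = 540/0.77 = 701 > K2 = 450; K2/α21 = 450/1 = 450 < K1 = 540.
Since the inequalities point opposite ways, species 1 can invade but species 2 cannot.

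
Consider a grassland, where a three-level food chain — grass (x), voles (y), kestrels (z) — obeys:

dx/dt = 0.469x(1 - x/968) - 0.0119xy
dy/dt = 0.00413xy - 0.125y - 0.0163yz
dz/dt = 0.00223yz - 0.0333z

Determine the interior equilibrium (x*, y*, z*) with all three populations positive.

x* ≈ 601, y* ≈ 14.9, z* ≈ 145

From dz/dt = 0: 0.00223y* = 0.0333, so y* = 14.9.
From dx/dt = 0: 0.469(1 - x*/968) = 0.0119·14.9, giving x* = 968·(1 - 0.379) = 601.
From dy/dt = 0: 0.00413·601 - 0.125 = 0.0163z*, so z* = 2.36/0.0163 = 145.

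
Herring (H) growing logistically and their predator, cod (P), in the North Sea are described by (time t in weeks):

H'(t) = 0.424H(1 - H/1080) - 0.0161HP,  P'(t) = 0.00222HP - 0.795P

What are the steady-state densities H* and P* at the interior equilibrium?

From dP/dt = 0 with P > 0: 0.00222H* = 0.795, so H* = 358.
Substitute into dH/dt = 0: 0.424(1 - 358/1080) = 0.0161P*.
The bracket is 0.668, giving P* = 0.283/0.0161 = 17.6.

H* ≈ 358, P* ≈ 17.6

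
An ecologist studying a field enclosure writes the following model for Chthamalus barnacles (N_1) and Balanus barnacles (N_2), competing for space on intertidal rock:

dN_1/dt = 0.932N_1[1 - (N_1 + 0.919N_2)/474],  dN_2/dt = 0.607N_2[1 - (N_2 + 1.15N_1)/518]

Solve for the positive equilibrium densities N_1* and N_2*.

N_1* ≈ 35.9, N_2* ≈ 477

Setting both brackets to zero gives the nullclines N_1 + 0.919N_2 = 474 and 1.15N_1 + N_2 = 518.
Substituting N_2 = 518 - 1.15N_1 into the first: N_1(1 - 0.919·1.15) = 474 - 0.919·518.
So N_1* = -2.04/-0.0569 = 35.9, and then N_2* = 518 - 1.15·35.9 = 477.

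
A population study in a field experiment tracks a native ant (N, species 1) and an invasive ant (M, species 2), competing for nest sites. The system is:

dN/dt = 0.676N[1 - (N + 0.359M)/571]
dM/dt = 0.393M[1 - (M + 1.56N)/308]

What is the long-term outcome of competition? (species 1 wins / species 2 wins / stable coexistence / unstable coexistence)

species 1 excludes species 2

Compare the nullcline intercepts: K1/α12 = 571/0.359 = 1590 > K2 = 308; K2/α21 = 308/1.56 = 197 < K1 = 571.
Since the inequalities point opposite ways, species 1 can invade but species 2 cannot.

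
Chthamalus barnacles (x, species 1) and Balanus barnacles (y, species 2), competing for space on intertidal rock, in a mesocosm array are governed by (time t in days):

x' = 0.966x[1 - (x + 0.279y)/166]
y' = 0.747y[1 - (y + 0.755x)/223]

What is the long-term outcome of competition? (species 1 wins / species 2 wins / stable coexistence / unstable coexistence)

Compare the nullcline intercepts: K1/α12 = 166/0.279 = 595 > K2 = 223; K2/α21 = 223/0.755 = 295 > K1 = 166.
Since both inequalities hold, each species can invade when rare, so the interior equilibrium is stable.

stable coexistence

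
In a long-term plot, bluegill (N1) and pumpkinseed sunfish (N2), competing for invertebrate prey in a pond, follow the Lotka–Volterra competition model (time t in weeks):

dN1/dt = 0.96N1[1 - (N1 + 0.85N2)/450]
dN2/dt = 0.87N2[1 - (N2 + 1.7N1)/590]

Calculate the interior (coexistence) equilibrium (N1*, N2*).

N1* ≈ 116, N2* ≈ 393

Setting both brackets to zero gives the nullclines N1 + 0.85N2 = 450 and 1.7N1 + N2 = 590.
Substituting N2 = 590 - 1.7N1 into the first: N1(1 - 0.85·1.7) = 450 - 0.85·590.
So N1* = -51.5/-0.445 = 116, and then N2* = 590 - 1.7·116 = 393.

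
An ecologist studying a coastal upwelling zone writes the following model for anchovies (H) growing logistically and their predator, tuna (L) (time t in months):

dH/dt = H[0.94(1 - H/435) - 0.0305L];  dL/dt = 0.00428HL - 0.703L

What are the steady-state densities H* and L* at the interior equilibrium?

H* ≈ 164, L* ≈ 19.2

From dL/dt = 0 with L > 0: 0.00428H* = 0.703, so H* = 164.
Substitute into dH/dt = 0: 0.94(1 - 164/435) = 0.0305L*.
The bracket is 0.622, giving L* = 0.585/0.0305 = 19.2.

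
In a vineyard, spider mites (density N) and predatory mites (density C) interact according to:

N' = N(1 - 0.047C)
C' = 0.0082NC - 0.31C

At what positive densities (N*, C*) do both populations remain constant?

N* ≈ 37.8, C* ≈ 21.3

Set dC/dt = 0 with C > 0: 0.0082N - 0.31 = 0, so N* = 0.31/0.0082 = 37.8.
Set dN/dt = 0 with N > 0: 1 - 0.047C = 0, so C* = 1/0.047 = 21.3.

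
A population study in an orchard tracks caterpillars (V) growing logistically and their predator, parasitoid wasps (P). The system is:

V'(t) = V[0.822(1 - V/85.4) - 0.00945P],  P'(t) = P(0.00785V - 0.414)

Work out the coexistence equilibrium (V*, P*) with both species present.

V* ≈ 52.7, P* ≈ 33.3

From dP/dt = 0 with P > 0: 0.00785V* = 0.414, so V* = 52.7.
Substitute into dV/dt = 0: 0.822(1 - 52.7/85.4) = 0.00945P*.
The bracket is 0.382, giving P* = 0.314/0.00945 = 33.3.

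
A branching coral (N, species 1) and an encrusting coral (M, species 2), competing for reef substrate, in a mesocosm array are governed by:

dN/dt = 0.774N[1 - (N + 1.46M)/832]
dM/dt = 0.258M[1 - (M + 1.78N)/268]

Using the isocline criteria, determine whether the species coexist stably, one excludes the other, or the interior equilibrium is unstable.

Compare the nullcline intercepts: K1/α12 = 832/1.46 = 570 > K2 = 268; K2/α21 = 268/1.78 = 151 < K1 = 832.
Since the inequalities point opposite ways, species 1 can invade but species 2 cannot.

species 1 excludes species 2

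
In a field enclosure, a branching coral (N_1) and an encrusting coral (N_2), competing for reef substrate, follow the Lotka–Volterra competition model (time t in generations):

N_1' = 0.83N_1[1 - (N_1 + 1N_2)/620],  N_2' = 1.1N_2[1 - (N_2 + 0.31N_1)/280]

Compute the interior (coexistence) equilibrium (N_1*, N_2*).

Setting both brackets to zero gives the nullclines N_1 + 1N_2 = 620 and 0.31N_1 + N_2 = 280.
Substituting N_2 = 280 - 0.31N_1 into the first: N_1(1 - 1·0.31) = 620 - 1·280.
So N_1* = 340/0.69 = 493, and then N_2* = 280 - 0.31·493 = 127.

N_1* ≈ 493, N_2* ≈ 127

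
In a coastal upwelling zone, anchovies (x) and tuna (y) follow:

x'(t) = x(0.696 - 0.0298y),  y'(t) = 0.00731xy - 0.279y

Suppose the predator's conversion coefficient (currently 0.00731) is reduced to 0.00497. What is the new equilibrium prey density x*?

At the interior fixed point, setting dy/dt = 0 with y > 0 fixes x* = (predator death rate)/(xy coefficient) — independent of the other coefficients.
With the change, x* = 0.279/0.00497 = 56.1; it rises from 38.2.

x* ≈ 56.1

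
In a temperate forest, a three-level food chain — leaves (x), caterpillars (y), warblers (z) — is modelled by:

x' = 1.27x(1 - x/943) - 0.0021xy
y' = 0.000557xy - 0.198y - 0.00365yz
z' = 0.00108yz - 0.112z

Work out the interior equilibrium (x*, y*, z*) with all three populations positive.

From dz/dt = 0: 0.00108y* = 0.112, so y* = 104.
From dx/dt = 0: 1.27(1 - x*/943) = 0.0021·104, giving x* = 943·(1 - 0.171) = 781.
From dy/dt = 0: 0.000557·781 - 0.198 = 0.00365z*, so z* = 0.237/0.00365 = 65.

x* ≈ 781, y* ≈ 104, z* ≈ 65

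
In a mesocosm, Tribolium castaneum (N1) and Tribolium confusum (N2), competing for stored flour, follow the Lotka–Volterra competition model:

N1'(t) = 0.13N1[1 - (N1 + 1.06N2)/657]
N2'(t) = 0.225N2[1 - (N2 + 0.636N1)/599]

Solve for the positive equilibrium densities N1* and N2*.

N1* ≈ 67.7, N2* ≈ 556

Setting both brackets to zero gives the nullclines N1 + 1.06N2 = 657 and 0.636N1 + N2 = 599.
Substituting N2 = 599 - 0.636N1 into the first: N1(1 - 1.06·0.636) = 657 - 1.06·599.
So N1* = 22.1/0.326 = 67.7, and then N2* = 599 - 0.636·67.7 = 556.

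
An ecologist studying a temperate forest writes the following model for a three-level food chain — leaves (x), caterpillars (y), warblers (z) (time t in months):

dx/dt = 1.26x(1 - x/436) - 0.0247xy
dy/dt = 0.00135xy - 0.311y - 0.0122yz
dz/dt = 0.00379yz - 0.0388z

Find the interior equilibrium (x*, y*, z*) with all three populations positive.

From dz/dt = 0: 0.00379y* = 0.0388, so y* = 10.2.
From dx/dt = 0: 1.26(1 - x*/436) = 0.0247·10.2, giving x* = 436·(1 - 0.201) = 349.
From dy/dt = 0: 0.00135·349 - 0.311 = 0.0122z*, so z* = 0.159/0.0122 = 13.1.

x* ≈ 349, y* ≈ 10.2, z* ≈ 13.1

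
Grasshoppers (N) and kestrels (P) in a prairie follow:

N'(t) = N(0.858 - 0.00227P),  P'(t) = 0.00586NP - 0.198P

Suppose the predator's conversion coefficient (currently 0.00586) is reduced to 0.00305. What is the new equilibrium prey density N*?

N* ≈ 64.9

At the interior fixed point, setting dP/dt = 0 with P > 0 fixes N* = (predator death rate)/(NP coefficient) — independent of the other coefficients.
With the change, N* = 0.198/0.00305 = 64.9; it rises from 33.8.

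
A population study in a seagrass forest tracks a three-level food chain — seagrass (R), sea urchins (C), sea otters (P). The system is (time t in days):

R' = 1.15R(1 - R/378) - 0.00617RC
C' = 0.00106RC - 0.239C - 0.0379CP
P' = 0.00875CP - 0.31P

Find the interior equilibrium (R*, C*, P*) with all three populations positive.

R* ≈ 306, C* ≈ 35.4, P* ≈ 2.26

From dP/dt = 0: 0.00875C* = 0.31, so C* = 35.4.
From dR/dt = 0: 1.15(1 - R*/378) = 0.00617·35.4, giving R* = 378·(1 - 0.19) = 306.
From dC/dt = 0: 0.00106·306 - 0.239 = 0.0379P*, so P* = 0.0855/0.0379 = 2.26.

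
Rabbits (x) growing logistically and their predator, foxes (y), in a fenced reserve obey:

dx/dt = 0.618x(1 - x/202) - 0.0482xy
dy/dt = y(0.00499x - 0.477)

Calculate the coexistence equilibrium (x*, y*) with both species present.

From dy/dt = 0 with y > 0: 0.00499x* = 0.477, so x* = 95.6.
Substitute into dx/dt = 0: 0.618(1 - 95.6/202) = 0.0482y*.
The bracket is 0.527, giving y* = 0.326/0.0482 = 6.75.

x* ≈ 95.6, y* ≈ 6.75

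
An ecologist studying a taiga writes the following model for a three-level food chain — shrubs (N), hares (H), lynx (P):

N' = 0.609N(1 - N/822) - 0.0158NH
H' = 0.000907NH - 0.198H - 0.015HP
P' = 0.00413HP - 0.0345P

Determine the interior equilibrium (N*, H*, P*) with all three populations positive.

From dP/dt = 0: 0.00413H* = 0.0345, so H* = 8.35.
From dN/dt = 0: 0.609(1 - N*/822) = 0.0158·8.35, giving N* = 822·(1 - 0.217) = 644.
From dH/dt = 0: 0.000907·644 - 0.198 = 0.015P*, so P* = 0.386/0.015 = 25.7.

N* ≈ 644, H* ≈ 8.35, P* ≈ 25.7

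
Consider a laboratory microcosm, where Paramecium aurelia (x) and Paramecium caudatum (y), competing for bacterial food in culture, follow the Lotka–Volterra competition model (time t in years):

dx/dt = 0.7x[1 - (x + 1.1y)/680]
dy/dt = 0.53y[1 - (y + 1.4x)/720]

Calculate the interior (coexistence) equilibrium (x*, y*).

x* ≈ 207, y* ≈ 430

Setting both brackets to zero gives the nullclines x + 1.1y = 680 and 1.4x + y = 720.
Substituting y = 720 - 1.4x into the first: x(1 - 1.1·1.4) = 680 - 1.1·720.
So x* = -112/-0.54 = 207, and then y* = 720 - 1.4·207 = 430.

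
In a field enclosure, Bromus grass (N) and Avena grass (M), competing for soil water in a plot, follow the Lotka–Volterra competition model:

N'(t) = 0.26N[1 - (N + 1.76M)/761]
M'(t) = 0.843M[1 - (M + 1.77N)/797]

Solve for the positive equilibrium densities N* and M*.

N* ≈ 303, M* ≈ 260

Setting both brackets to zero gives the nullclines N + 1.76M = 761 and 1.77N + M = 797.
Substituting M = 797 - 1.77N into the first: N(1 - 1.76·1.77) = 761 - 1.76·797.
So N* = -642/-2.12 = 303, and then M* = 797 - 1.77·303 = 260.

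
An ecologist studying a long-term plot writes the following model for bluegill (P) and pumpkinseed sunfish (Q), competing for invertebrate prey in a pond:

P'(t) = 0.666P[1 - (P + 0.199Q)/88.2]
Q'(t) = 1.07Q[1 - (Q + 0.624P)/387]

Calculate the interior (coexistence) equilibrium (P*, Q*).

Setting both brackets to zero gives the nullclines P + 0.199Q = 88.2 and 0.624P + Q = 387.
Substituting Q = 387 - 0.624P into the first: P(1 - 0.199·0.624) = 88.2 - 0.199·387.
So P* = 11.2/0.876 = 12.8, and then Q* = 387 - 0.624·12.8 = 379.

P* ≈ 12.8, Q* ≈ 379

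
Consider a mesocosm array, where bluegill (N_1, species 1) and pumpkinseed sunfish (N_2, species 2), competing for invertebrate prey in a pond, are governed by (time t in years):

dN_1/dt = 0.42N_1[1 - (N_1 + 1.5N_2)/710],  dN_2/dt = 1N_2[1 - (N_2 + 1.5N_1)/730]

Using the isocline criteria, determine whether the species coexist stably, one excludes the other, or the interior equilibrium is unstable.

Compare the nullcline intercepts: K1/α12 = 710/1.5 = 473 < K2 = 730; K2/α21 = 730/1.5 = 487 < K1 = 710.
Since both are reversed, neither can invade when rare; the interior point is a saddle.

unstable coexistence (outcome depends on initial conditions)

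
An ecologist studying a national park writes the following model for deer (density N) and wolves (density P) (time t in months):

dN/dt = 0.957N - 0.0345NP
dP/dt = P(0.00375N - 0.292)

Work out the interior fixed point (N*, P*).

Set dP/dt = 0 with P > 0: 0.00375N - 0.292 = 0, so N* = 0.292/0.00375 = 77.9.
Set dN/dt = 0 with N > 0: 0.957 - 0.0345P = 0, so P* = 0.957/0.0345 = 27.7.

N* ≈ 77.9, P* ≈ 27.7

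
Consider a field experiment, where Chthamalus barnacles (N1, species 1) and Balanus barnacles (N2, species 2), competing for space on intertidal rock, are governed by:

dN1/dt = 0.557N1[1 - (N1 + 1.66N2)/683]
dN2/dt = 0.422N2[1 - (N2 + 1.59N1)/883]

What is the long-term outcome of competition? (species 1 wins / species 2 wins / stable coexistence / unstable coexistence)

unstable coexistence (outcome depends on initial conditions)

Compare the nullcline intercepts: K1/α12 = 683/1.66 = 411 < K2 = 883; K2/α21 = 883/1.59 = 555 < K1 = 683.
Since both are reversed, neither can invade when rare; the interior point is a saddle.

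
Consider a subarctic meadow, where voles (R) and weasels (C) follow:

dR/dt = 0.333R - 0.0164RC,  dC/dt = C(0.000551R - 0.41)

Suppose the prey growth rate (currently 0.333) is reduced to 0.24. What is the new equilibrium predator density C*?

C* ≈ 14.6

At the interior fixed point, setting dR/dt = 0 with R > 0 fixes C* = (prey growth rate)/(RC coefficient) — independent of the other coefficients.
With the change, C* = 0.24/0.0164 = 14.6; it falls from 20.3.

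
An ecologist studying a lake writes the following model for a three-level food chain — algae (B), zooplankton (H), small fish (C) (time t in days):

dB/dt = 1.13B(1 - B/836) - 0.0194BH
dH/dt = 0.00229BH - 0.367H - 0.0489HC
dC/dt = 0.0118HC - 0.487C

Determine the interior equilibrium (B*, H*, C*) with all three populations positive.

B* ≈ 244, H* ≈ 41.3, C* ≈ 3.91

From dC/dt = 0: 0.0118H* = 0.487, so H* = 41.3.
From dB/dt = 0: 1.13(1 - B*/836) = 0.0194·41.3, giving B* = 836·(1 - 0.709) = 244.
From dH/dt = 0: 0.00229·244 - 0.367 = 0.0489C*, so C* = 0.191/0.0489 = 3.91.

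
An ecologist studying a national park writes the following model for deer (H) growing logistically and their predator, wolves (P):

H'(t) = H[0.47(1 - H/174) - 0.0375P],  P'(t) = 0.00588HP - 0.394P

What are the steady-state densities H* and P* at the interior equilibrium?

H* ≈ 67, P* ≈ 7.71

From dP/dt = 0 with P > 0: 0.00588H* = 0.394, so H* = 67.
Substitute into dH/dt = 0: 0.47(1 - 67/174) = 0.0375P*.
The bracket is 0.615, giving P* = 0.289/0.0375 = 7.71.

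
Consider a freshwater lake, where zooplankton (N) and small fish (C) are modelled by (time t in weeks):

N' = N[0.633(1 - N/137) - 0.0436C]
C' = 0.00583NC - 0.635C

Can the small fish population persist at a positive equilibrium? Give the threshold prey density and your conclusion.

Threshold N = 109; K > 109, so yes, the predator persists.

The predator equation gives dC/dt > 0 only when N > 0.635/0.00583 = 109.
Without the predator, N → K = 137. Since 137 > 109, the predator can invade and persist.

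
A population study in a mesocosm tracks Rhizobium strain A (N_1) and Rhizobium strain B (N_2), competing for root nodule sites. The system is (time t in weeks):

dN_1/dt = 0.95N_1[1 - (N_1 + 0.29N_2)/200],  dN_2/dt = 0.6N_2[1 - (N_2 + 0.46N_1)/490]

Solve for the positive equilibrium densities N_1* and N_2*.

Setting both brackets to zero gives the nullclines N_1 + 0.29N_2 = 200 and 0.46N_1 + N_2 = 490.
Substituting N_2 = 490 - 0.46N_1 into the first: N_1(1 - 0.29·0.46) = 200 - 0.29·490.
So N_1* = 57.9/0.867 = 66.8, and then N_2* = 490 - 0.46·66.8 = 459.

N_1* ≈ 66.8, N_2* ≈ 459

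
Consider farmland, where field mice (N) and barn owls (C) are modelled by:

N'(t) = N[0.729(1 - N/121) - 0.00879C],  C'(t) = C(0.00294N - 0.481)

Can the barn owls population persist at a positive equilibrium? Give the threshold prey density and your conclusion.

Threshold N = 164; K < 164, so no, the predator goes extinct.

The predator equation gives dC/dt > 0 only when N > 0.481/0.00294 = 164.
Without the predator, N → K = 121. Since 121 < 164, the predator cannot invade.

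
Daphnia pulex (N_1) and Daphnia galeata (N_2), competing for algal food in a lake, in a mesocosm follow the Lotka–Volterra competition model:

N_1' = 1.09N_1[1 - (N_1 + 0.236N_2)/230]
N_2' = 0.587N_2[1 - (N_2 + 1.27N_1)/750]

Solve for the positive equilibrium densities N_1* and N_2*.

Setting both brackets to zero gives the nullclines N_1 + 0.236N_2 = 230 and 1.27N_1 + N_2 = 750.
Substituting N_2 = 750 - 1.27N_1 into the first: N_1(1 - 0.236·1.27) = 230 - 0.236·750.
So N_1* = 53/0.7 = 75.7, and then N_2* = 750 - 1.27·75.7 = 654.

N_1* ≈ 75.7, N_2* ≈ 654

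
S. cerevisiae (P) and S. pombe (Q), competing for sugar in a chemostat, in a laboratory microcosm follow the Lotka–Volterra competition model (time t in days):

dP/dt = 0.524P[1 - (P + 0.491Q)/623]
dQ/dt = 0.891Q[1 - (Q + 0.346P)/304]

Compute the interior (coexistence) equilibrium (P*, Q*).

P* ≈ 571, Q* ≈ 107

Setting both brackets to zero gives the nullclines P + 0.491Q = 623 and 0.346P + Q = 304.
Substituting Q = 304 - 0.346P into the first: P(1 - 0.491·0.346) = 623 - 0.491·304.
So P* = 474/0.83 = 571, and then Q* = 304 - 0.346·571 = 107.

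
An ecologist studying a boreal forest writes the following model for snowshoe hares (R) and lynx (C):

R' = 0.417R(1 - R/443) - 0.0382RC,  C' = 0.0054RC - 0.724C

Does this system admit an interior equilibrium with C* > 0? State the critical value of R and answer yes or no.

The predator equation gives dC/dt > 0 only when R > 0.724/0.0054 = 134.
Without the predator, R → K = 443. Since 443 > 134, the predator can invade and persist.

Threshold R = 134; K > 134, so yes, the predator persists.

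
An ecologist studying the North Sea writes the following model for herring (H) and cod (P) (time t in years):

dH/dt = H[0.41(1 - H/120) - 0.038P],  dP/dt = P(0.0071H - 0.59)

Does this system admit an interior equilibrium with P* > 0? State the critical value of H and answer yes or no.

The predator equation gives dP/dt > 0 only when H > 0.59/0.0071 = 83.1.
Without the predator, H → K = 120. Since 120 > 83.1, the predator can invade and persist.

Threshold H = 83.1; K > 83.1, so yes, the predator persists.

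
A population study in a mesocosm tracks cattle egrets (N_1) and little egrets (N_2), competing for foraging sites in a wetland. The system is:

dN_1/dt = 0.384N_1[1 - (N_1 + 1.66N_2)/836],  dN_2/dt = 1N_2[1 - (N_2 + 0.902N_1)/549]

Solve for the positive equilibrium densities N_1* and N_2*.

Setting both brackets to zero gives the nullclines N_1 + 1.66N_2 = 836 and 0.902N_1 + N_2 = 549.
Substituting N_2 = 549 - 0.902N_1 into the first: N_1(1 - 1.66·0.902) = 836 - 1.66·549.
So N_1* = -75.3/-0.497 = 151, and then N_2* = 549 - 0.902·151 = 412.

N_1* ≈ 151, N_2* ≈ 412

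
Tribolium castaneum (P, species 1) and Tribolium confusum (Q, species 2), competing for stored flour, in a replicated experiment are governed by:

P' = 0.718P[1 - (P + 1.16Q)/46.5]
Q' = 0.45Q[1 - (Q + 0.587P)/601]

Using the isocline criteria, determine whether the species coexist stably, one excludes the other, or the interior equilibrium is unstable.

species 2 excludes species 1

Compare the nullcline intercepts: K1/α12 = 46.5/1.16 = 40.1 < K2 = 601; K2/α21 = 601/0.587 = 1020 > K1 = 46.5.
Since the inequalities point opposite ways, species 2 can invade but species 1 cannot.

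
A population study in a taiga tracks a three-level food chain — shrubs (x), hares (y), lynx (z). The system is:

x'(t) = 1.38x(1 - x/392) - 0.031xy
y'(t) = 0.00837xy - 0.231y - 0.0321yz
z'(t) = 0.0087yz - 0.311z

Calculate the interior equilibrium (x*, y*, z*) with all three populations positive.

From dz/dt = 0: 0.0087y* = 0.311, so y* = 35.7.
From dx/dt = 0: 1.38(1 - x*/392) = 0.031·35.7, giving x* = 392·(1 - 0.803) = 77.2.
From dy/dt = 0: 0.00837·77.2 - 0.231 = 0.0321z*, so z* = 0.415/0.0321 = 12.9.

x* ≈ 77.2, y* ≈ 35.7, z* ≈ 12.9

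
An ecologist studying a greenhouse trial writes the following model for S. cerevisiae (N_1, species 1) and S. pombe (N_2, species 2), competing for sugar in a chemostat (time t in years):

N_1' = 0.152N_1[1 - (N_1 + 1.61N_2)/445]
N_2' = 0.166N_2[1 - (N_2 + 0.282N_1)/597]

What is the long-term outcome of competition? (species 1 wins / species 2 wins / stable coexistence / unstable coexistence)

species 2 excludes species 1

Compare the nullcline intercepts: K1/α12 = 445/1.61 = 276 < K2 = 597; K2/α21 = 597/0.282 = 2120 > K1 = 445.
Since the inequalities point opposite ways, species 2 can invade but species 1 cannot.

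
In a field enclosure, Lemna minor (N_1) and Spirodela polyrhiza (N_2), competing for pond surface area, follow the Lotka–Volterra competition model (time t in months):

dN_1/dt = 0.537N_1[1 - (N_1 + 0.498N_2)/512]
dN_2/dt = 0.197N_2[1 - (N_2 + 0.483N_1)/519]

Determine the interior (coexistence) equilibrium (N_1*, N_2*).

Setting both brackets to zero gives the nullclines N_1 + 0.498N_2 = 512 and 0.483N_1 + N_2 = 519.
Substituting N_2 = 519 - 0.483N_1 into the first: N_1(1 - 0.498·0.483) = 512 - 0.498·519.
So N_1* = 254/0.759 = 334, and then N_2* = 519 - 0.483·334 = 358.

N_1* ≈ 334, N_2* ≈ 358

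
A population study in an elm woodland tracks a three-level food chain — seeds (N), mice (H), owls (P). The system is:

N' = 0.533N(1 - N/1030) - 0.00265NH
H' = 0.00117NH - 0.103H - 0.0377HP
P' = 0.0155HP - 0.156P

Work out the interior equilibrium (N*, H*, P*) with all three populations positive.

From dP/dt = 0: 0.0155H* = 0.156, so H* = 10.1.
From dN/dt = 0: 0.533(1 - N*/1030) = 0.00265·10.1, giving N* = 1030·(1 - 0.05) = 978.
From dH/dt = 0: 0.00117·978 - 0.103 = 0.0377P*, so P* = 1.04/0.0377 = 27.6.

N* ≈ 978, H* ≈ 10.1, P* ≈ 27.6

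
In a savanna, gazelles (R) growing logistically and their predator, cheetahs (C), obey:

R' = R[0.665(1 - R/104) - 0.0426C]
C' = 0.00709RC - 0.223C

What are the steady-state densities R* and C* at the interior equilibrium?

R* ≈ 31.5, C* ≈ 10.9

From dC/dt = 0 with C > 0: 0.00709R* = 0.223, so R* = 31.5.
Substitute into dR/dt = 0: 0.665(1 - 31.5/104) = 0.0426C*.
The bracket is 0.698, giving C* = 0.464/0.0426 = 10.9.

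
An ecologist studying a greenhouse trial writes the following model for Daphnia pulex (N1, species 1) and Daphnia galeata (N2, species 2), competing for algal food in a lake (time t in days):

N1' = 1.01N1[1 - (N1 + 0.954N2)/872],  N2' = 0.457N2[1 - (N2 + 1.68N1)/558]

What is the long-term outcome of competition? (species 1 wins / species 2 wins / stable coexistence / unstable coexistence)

Compare the nullcline intercepts: K1/α12 = 872/0.954 = 914 > K2 = 558; K2/α21 = 558/1.68 = 332 < K1 = 872.
Since the inequalities point opposite ways, species 1 can invade but species 2 cannot.

species 1 excludes species 2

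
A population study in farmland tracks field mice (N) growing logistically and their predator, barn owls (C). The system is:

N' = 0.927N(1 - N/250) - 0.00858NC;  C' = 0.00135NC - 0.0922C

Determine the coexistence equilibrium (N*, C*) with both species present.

From dC/dt = 0 with C > 0: 0.00135N* = 0.0922, so N* = 68.3.
Substitute into dN/dt = 0: 0.927(1 - 68.3/250) = 0.00858C*.
The bracket is 0.727, giving C* = 0.674/0.00858 = 78.5.

N* ≈ 68.3, C* ≈ 78.5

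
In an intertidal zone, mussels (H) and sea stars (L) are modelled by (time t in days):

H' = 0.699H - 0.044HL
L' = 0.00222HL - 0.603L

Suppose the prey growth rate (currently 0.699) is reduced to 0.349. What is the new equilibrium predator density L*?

L* ≈ 7.93

At the interior fixed point, setting dH/dt = 0 with H > 0 fixes L* = (prey growth rate)/(HL coefficient) — independent of the other coefficients.
With the change, L* = 0.349/0.044 = 7.93; it falls from 15.9.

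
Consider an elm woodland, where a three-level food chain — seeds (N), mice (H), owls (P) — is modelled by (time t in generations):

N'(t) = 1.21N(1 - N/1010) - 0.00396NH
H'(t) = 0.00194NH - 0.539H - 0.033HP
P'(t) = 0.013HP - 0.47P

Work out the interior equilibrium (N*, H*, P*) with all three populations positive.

From dP/dt = 0: 0.013H* = 0.47, so H* = 36.2.
From dN/dt = 0: 1.21(1 - N*/1010) = 0.00396·36.2, giving N* = 1010·(1 - 0.118) = 890.
From dH/dt = 0: 0.00194·890 - 0.539 = 0.033P*, so P* = 1.19/0.033 = 36.

N* ≈ 890, H* ≈ 36.2, P* ≈ 36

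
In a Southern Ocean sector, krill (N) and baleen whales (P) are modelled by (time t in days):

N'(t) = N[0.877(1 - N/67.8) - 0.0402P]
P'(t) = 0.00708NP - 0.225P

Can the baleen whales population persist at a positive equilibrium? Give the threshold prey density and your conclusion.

Threshold N = 31.8; K > 31.8, so yes, the predator persists.

The predator equation gives dP/dt > 0 only when N > 0.225/0.00708 = 31.8.
Without the predator, N → K = 67.8. Since 67.8 > 31.8, the predator can invade and persist.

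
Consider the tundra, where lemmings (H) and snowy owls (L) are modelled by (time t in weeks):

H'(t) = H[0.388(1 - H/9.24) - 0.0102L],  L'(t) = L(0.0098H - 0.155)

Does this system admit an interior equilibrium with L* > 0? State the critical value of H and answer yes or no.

The predator equation gives dL/dt > 0 only when H > 0.155/0.0098 = 15.8.
Without the predator, H → K = 9.24. Since 9.24 < 15.8, the predator cannot invade.

Threshold H = 15.8; K < 15.8, so no, the predator goes extinct.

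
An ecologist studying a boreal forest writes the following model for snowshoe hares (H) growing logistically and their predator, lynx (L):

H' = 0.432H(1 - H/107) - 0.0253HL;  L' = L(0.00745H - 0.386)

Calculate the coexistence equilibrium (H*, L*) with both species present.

From dL/dt = 0 with L > 0: 0.00745H* = 0.386, so H* = 51.8.
Substitute into dH/dt = 0: 0.432(1 - 51.8/107) = 0.0253L*.
The bracket is 0.516, giving L* = 0.223/0.0253 = 8.81.

H* ≈ 51.8, L* ≈ 8.81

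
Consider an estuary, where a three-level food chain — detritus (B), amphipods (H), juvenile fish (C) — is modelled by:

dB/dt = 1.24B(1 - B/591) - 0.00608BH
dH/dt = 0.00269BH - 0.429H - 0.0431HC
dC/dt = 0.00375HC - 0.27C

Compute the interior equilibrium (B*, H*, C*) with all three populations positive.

From dC/dt = 0: 0.00375H* = 0.27, so H* = 72.
From dB/dt = 0: 1.24(1 - B*/591) = 0.00608·72, giving B* = 591·(1 - 0.353) = 382.
From dH/dt = 0: 0.00269·382 - 0.429 = 0.0431C*, so C* = 0.6/0.0431 = 13.9.

B* ≈ 382, H* ≈ 72, C* ≈ 13.9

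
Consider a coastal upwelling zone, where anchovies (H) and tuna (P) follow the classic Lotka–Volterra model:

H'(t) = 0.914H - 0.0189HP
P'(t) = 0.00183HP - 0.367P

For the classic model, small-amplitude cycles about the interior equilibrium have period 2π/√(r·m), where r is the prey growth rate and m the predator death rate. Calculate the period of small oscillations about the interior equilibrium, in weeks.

Here r = 0.914 and m = 0.367, so r·m = 0.335.
ω = √0.335 = 0.579 per week, hence T = 2π/ω ≈ 10.8 weeks.

T ≈ 10.8 weeks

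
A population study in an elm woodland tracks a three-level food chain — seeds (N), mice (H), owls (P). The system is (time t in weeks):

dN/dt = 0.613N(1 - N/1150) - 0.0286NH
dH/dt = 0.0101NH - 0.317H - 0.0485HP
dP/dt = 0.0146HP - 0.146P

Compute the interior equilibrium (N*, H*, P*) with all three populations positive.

N* ≈ 613, H* ≈ 10, P* ≈ 121

From dP/dt = 0: 0.0146H* = 0.146, so H* = 10.
From dN/dt = 0: 0.613(1 - N*/1150) = 0.0286·10, giving N* = 1150·(1 - 0.467) = 613.
From dH/dt = 0: 0.0101·613 - 0.317 = 0.0485P*, so P* = 5.88/0.0485 = 121.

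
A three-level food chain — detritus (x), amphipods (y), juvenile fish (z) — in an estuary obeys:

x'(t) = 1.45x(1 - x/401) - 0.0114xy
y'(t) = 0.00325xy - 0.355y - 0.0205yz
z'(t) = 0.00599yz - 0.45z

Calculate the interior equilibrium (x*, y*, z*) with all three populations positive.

x* ≈ 164, y* ≈ 75.1, z* ≈ 8.71

From dz/dt = 0: 0.00599y* = 0.45, so y* = 75.1.
From dx/dt = 0: 1.45(1 - x*/401) = 0.0114·75.1, giving x* = 401·(1 - 0.591) = 164.
From dy/dt = 0: 0.00325·164 - 0.355 = 0.0205z*, so z* = 0.178/0.0205 = 8.71.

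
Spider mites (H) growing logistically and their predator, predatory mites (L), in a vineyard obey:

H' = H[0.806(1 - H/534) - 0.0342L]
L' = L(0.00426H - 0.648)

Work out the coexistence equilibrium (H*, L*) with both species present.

From dL/dt = 0 with L > 0: 0.00426H* = 0.648, so H* = 152.
Substitute into dH/dt = 0: 0.806(1 - 152/534) = 0.0342L*.
The bracket is 0.715, giving L* = 0.576/0.0342 = 16.9.

H* ≈ 152, L* ≈ 16.9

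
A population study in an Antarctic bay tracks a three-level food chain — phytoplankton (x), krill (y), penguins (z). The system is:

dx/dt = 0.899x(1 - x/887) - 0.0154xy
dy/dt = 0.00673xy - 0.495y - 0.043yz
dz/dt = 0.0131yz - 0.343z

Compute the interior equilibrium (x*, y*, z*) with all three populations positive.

x* ≈ 489, y* ≈ 26.2, z* ≈ 65

From dz/dt = 0: 0.0131y* = 0.343, so y* = 26.2.
From dx/dt = 0: 0.899(1 - x*/887) = 0.0154·26.2, giving x* = 887·(1 - 0.449) = 489.
From dy/dt = 0: 0.00673·489 - 0.495 = 0.043z*, so z* = 2.8/0.043 = 65.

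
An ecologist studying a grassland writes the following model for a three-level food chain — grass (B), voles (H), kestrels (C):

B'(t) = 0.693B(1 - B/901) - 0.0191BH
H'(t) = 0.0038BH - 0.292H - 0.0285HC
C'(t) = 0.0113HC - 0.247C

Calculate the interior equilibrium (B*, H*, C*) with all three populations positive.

B* ≈ 358, H* ≈ 21.9, C* ≈ 37.5

From dC/dt = 0: 0.0113H* = 0.247, so H* = 21.9.
From dB/dt = 0: 0.693(1 - B*/901) = 0.0191·21.9, giving B* = 901·(1 - 0.602) = 358.
From dH/dt = 0: 0.0038·358 - 0.292 = 0.0285C*, so C* = 1.07/0.0285 = 37.5.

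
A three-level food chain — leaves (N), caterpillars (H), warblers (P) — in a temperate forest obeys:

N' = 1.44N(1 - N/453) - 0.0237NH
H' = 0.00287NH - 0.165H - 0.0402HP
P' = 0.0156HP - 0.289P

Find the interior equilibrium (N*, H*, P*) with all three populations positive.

N* ≈ 315, H* ≈ 18.5, P* ≈ 18.4

From dP/dt = 0: 0.0156H* = 0.289, so H* = 18.5.
From dN/dt = 0: 1.44(1 - N*/453) = 0.0237·18.5, giving N* = 453·(1 - 0.305) = 315.
From dH/dt = 0: 0.00287·315 - 0.165 = 0.0402P*, so P* = 0.739/0.0402 = 18.4.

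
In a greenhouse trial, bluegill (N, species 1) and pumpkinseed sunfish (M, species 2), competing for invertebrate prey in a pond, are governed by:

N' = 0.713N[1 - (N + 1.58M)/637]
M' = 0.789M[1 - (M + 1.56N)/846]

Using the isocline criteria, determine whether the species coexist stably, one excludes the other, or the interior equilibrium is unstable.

unstable coexistence (outcome depends on initial conditions)

Compare the nullcline intercepts: K1/α12 = 637/1.58 = 403 < K2 = 846; K2/α21 = 846/1.56 = 542 < K1 = 637.
Since both are reversed, neither can invade when rare; the interior point is a saddle.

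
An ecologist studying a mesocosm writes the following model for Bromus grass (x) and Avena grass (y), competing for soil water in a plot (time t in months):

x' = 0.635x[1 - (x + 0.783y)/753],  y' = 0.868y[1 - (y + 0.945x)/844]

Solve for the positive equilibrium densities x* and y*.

Setting both brackets to zero gives the nullclines x + 0.783y = 753 and 0.945x + y = 844.
Substituting y = 844 - 0.945x into the first: x(1 - 0.783·0.945) = 753 - 0.783·844.
So x* = 92.1/0.26 = 354, and then y* = 844 - 0.945·354 = 509.

x* ≈ 354, y* ≈ 509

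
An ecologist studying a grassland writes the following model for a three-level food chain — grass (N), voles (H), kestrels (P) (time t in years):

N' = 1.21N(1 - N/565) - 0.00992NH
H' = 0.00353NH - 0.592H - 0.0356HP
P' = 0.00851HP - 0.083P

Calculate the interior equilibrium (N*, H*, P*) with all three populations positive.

From dP/dt = 0: 0.00851H* = 0.083, so H* = 9.75.
From dN/dt = 0: 1.21(1 - N*/565) = 0.00992·9.75, giving N* = 565·(1 - 0.08) = 520.
From dH/dt = 0: 0.00353·520 - 0.592 = 0.0356P*, so P* = 1.24/0.0356 = 34.9.

N* ≈ 520, H* ≈ 9.75, P* ≈ 34.9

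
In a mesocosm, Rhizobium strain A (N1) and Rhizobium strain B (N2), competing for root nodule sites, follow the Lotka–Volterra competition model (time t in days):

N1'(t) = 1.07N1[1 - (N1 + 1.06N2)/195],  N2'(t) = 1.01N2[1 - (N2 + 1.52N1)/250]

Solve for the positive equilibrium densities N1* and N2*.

Setting both brackets to zero gives the nullclines N1 + 1.06N2 = 195 and 1.52N1 + N2 = 250.
Substituting N2 = 250 - 1.52N1 into the first: N1(1 - 1.06·1.52) = 195 - 1.06·250.
So N1* = -70/-0.611 = 115, and then N2* = 250 - 1.52·115 = 75.9.

N1* ≈ 115, N2* ≈ 75.9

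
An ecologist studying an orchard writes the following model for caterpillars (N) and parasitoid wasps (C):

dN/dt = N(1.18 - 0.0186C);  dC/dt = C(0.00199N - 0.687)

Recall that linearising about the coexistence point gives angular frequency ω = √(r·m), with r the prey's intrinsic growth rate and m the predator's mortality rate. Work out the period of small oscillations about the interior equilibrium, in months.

T ≈ 6.98 months

Here r = 1.18 and m = 0.687, so r·m = 0.811.
ω = √0.811 = 0.9 per month, hence T = 2π/ω ≈ 6.98 months.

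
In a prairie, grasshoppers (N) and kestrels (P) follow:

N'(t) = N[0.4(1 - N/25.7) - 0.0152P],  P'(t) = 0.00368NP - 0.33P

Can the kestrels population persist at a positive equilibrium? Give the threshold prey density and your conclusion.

Threshold N = 89.7; K < 89.7, so no, the predator goes extinct.

The predator equation gives dP/dt > 0 only when N > 0.33/0.00368 = 89.7.
Without the predator, N → K = 25.7. Since 25.7 < 89.7, the predator cannot invade.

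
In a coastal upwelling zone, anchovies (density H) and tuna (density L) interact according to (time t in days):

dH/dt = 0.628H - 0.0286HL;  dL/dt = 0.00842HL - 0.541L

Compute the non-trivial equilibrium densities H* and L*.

Set dL/dt = 0 with L > 0: 0.00842H - 0.541 = 0, so H* = 0.541/0.00842 = 64.3.
Set dH/dt = 0 with H > 0: 0.628 - 0.0286L = 0, so L* = 0.628/0.0286 = 22.

H* ≈ 64.3, L* ≈ 22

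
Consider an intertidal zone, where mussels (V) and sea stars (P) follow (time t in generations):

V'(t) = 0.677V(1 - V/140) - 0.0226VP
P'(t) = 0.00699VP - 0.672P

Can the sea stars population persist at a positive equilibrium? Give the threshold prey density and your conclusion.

The predator equation gives dP/dt > 0 only when V > 0.672/0.00699 = 96.1.
Without the predator, V → K = 140. Since 140 > 96.1, the predator can invade and persist.

Threshold V = 96.1; K > 96.1, so yes, the predator persists.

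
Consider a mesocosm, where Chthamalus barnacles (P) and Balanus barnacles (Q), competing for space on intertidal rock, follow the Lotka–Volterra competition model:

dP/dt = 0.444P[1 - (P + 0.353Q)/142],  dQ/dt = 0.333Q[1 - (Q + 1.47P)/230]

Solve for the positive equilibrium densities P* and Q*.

P* ≈ 126, Q* ≈ 44.2

Setting both brackets to zero gives the nullclines P + 0.353Q = 142 and 1.47P + Q = 230.
Substituting Q = 230 - 1.47P into the first: P(1 - 0.353·1.47) = 142 - 0.353·230.
So P* = 60.8/0.481 = 126, and then Q* = 230 - 1.47·126 = 44.2.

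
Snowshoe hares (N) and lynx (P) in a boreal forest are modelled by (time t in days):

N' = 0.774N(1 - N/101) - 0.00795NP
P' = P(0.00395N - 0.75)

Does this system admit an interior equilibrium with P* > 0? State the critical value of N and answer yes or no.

Threshold N = 190; K < 190, so no, the predator goes extinct.

The predator equation gives dP/dt > 0 only when N > 0.75/0.00395 = 190.
Without the predator, N → K = 101. Since 101 < 190, the predator cannot invade.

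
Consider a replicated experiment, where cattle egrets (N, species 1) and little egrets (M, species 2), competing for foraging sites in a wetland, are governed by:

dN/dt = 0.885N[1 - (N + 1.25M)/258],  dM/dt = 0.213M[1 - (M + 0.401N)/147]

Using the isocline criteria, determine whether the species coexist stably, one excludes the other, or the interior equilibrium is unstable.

Compare the nullcline intercepts: K1/α12 = 258/1.25 = 206 > K2 = 147; K2/α21 = 147/0.401 = 367 > K1 = 258.
Since both inequalities hold, each species can invade when rare, so the interior equilibrium is stable.

stable coexistence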